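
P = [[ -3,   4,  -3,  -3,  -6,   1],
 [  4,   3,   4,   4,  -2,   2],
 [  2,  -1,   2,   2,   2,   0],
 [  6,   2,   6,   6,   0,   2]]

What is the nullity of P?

Row reduce to echelon form.
R2 ← R2 + (4/3)·R1: [0, 25/3, 0, 0, -10, 10/3]
R3 ← R3 + (2/3)·R1: [0, 5/3, 0, 0, -2, 2/3]
R4 ← R4 + (2)·R1: [0, 10, 0, 0, -12, 4]
R3 ← R3 − (1/5)·R2: [0, 0, 0, 0, 0, 0]
R4 ← R4 − (6/5)·R2: [0, 0, 0, 0, 0, 0]
2 nonzero rows, so rank(P) = 2.
P has 6 columns; by rank–nullity, nullity = 6 − 2 = 4.

4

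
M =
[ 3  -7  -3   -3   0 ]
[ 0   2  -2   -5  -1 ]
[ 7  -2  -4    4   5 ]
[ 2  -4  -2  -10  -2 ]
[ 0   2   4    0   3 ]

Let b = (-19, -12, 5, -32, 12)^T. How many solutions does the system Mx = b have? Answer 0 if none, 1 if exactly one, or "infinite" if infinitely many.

Row reduce the augmented matrix [M | b].
R3 ← R3 − (7/3)·R1: [0, 43/3, 3, 11, 5, 148/3]
R4 ← R4 − (2/3)·R1: [0, 2/3, 0, -8, -2, -58/3]
R3 ← R3 − (43/6)·R2: [0, 0, 52/3, 281/6, 73/6, 406/3]
R4 ← R4 − (1/3)·R2: [0, 0, 2/3, -19/3, -5/3, -46/3]
R5 ← R5 − R2: [0, 0, 6, 5, 4, 24]
R4 ← R4 − (1/26)·R3: [0, 0, 0, -423/52, -111/52, -267/13]
R5 ← R5 − (9/26)·R3: [0, 0, 0, -583/52, -11/52, -297/13]
R5 ← R5 − (583/423)·R4: [0, 0, 0, 0, 385/141, 770/141]
The echelon form has 5 nonzero rows, and every pivot lies in the first 5 columns, so rank(M) = rank([M|b]) = 5.
The system is consistent.
rank = 5 = number of unknowns, so the solution is unique.

1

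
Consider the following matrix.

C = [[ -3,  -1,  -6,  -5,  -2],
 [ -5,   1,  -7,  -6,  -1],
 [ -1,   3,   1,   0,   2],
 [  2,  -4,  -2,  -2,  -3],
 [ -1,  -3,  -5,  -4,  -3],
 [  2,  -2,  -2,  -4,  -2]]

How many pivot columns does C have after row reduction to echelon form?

Row reduce to echelon form.
R2 ← R2 − (5/3)·R1: [0, 8/3, 3, 7/3, 7/3]
R3 ← R3 − (1/3)·R1: [0, 10/3, 3, 5/3, 8/3]
R4 ← R4 + (2/3)·R1: [0, -14/3, -6, -16/3, -13/3]
R5 ← R5 − (1/3)·R1: [0, -8/3, -3, -7/3, -7/3]
R6 ← R6 + (2/3)·R1: [0, -8/3, -6, -22/3, -10/3]
R3 ← R3 − (5/4)·R2: [0, 0, -3/4, -5/4, -1/4]
R4 ← R4 + (7/4)·R2: [0, 0, -3/4, -5/4, -1/4]
R5 ← R5 + R2: [0, 0, 0, 0, 0]
R6 ← R6 + R2: [0, 0, -3, -5, -1]
R4 ← R4 − R3: [0, 0, 0, 0, 0]
R6 ← R6 − (4)·R3: [0, 0, 0, 0, 0]
Echelon form has 3 nonzero rows, so rank(C) = 3.
Each nonzero row contributes one pivot column: 3 pivot columns.

3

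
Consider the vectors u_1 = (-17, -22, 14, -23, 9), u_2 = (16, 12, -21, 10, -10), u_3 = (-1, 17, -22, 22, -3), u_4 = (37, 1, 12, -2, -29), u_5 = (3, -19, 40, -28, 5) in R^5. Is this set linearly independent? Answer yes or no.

yes

Form the matrix with these vectors as rows and row reduce.
R2 ← R2 + (16/17)·R1: [0, -148/17, -133/17, -198/17, -26/17]
R3 ← R3 − (1/17)·R1: [0, 311/17, -388/17, 397/17, -60/17]
R4 ← R4 + (37/17)·R1: [0, -797/17, 722/17, -885/17, -160/17]
R5 ← R5 + (3/17)·R1: [0, -389/17, 722/17, -545/17, 112/17]
R3 ← R3 + (311/148)·R2: [0, 0, -5811/148, -83/74, -499/74]
R4 ← R4 − (797/148)·R2: [0, 0, 12521/148, 789/74, -87/74]
R5 ← R5 − (389/148)·R2: [0, 0, 9329/148, -107/74, 785/74]
R4 ← R4 + (12521/5811)·R3: [0, 0, 0, 47914/5811, -91264/5811]
R5 ← R5 + (9329/5811)·R3: [0, 0, 0, -18866/5811, -1264/5811]
R5 ← R5 + (9433/23957)·R4: [0, 0, 0, 0, -153360/23957]
5 nonzero rows, so the 5 vectors span a space of dimension 5.
Since 5 = 5, the vectors are linearly independent.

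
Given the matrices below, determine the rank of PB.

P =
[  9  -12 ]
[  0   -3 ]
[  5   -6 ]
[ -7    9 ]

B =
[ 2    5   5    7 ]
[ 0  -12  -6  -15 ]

First compute PB:
[[ 18, 189, 117, 243],
 [  0,  36,  18,  45],
 [ 10,  97,  61, 125],
 [-14, -143, -89, -184]]
Now row reduce the product.
R3 ← R3 − (5/9)·R1: [0, -8, -4, -10]
R4 ← R4 + (7/9)·R1: [0, 4, 2, 5]
R3 ← R3 + (2/9)·R2: [0, 0, 0, 0]
R4 ← R4 − (1/9)·R2: [0, 0, 0, 0]
2 nonzero rows, so rank(PB) = 2.

2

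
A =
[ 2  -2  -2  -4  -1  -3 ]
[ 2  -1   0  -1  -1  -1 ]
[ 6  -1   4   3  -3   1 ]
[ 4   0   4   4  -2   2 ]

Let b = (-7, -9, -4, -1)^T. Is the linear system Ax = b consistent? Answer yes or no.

no

Row reduce the augmented matrix [A | b].
R2 ← R2 − R1: [0, 1, 2, 3, 0, 2, -2]
R3 ← R3 − (3)·R1: [0, 5, 10, 15, 0, 10, 17]
R4 ← R4 − (2)·R1: [0, 4, 8, 12, 0, 8, 13]
R3 ← R3 − (5)·R2: [0, 0, 0, 0, 0, 0, 27]
R4 ← R4 − (4)·R2: [0, 0, 0, 0, 0, 0, 21]
R4 ← R4 − (7/9)·R3: [0, 0, 0, 0, 0, 0, 0]
The echelon form has 3 nonzero rows; the last pivot sits in the augmented column, so rank(A) = 2 but rank([A|b]) = 3.
Since the ranks differ, the system is inconsistent.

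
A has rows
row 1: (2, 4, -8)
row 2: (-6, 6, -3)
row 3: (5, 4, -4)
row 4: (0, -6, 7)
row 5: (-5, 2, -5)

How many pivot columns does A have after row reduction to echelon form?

3

Row reduce to echelon form.
R2 ← R2 + (3)·R1: [0, 18, -27]
R3 ← R3 − (5/2)·R1: [0, -6, 16]
R5 ← R5 + (5/2)·R1: [0, 12, -25]
R3 ← R3 + (1/3)·R2: [0, 0, 7]
R4 ← R4 + (1/3)·R2: [0, 0, -2]
R5 ← R5 − (2/3)·R2: [0, 0, -7]
R4 ← R4 + (2/7)·R3: [0, 0, 0]
R5 ← R5 + R3: [0, 0, 0]
Echelon form has 3 nonzero rows, so rank(A) = 3.
Each nonzero row contributes one pivot column: 3 pivot columns.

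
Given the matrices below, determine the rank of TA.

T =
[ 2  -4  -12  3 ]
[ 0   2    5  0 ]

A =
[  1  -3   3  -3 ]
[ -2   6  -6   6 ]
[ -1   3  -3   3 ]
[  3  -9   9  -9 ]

First compute TA:
[[ 31, -93,  93, -93],
 [ -9,  27, -27,  27]]
Now row reduce the product.
R2 ← R2 + (9/31)·R1: [0, 0, 0, 0]
1 nonzero row, so rank(TA) = 1.

1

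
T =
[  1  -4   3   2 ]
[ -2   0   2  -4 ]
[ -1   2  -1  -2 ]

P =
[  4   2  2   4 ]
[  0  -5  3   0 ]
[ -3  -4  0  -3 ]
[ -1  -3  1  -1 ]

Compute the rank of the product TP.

2

First compute TP:
[[ -7,   4,  -8,  -7],
 [-10,   0,  -8, -10],
 [  1,  -2,   2,   1]]
Now row reduce the product.
R2 ← R2 − (10/7)·R1: [0, -40/7, 24/7, 0]
R3 ← R3 + (1/7)·R1: [0, -10/7, 6/7, 0]
R3 ← R3 − (1/4)·R2: [0, 0, 0, 0]
2 nonzero rows, so rank(TP) = 2.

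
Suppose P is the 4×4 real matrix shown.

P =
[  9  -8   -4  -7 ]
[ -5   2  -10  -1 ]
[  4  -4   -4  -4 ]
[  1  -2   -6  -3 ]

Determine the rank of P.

Row reduce to echelon form.
R2 ← R2 + (5/9)·R1: [0, -22/9, -110/9, -44/9]
R3 ← R3 − (4/9)·R1: [0, -4/9, -20/9, -8/9]
R4 ← R4 − (1/9)·R1: [0, -10/9, -50/9, -20/9]
R3 ← R3 − (2/11)·R2: [0, 0, 0, 0]
R4 ← R4 − (5/11)·R2: [0, 0, 0, 0]
Echelon form has 2 nonzero rows, so rank(P) = 2.

2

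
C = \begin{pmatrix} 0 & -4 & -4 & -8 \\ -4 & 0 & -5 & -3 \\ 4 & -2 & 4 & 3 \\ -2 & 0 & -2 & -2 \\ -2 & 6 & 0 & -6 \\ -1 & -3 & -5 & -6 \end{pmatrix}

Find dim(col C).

4

Row reduce to echelon form.
Swap R1 ↔ R2
R3 ← R3 + R1: [0, -2, -1, 0]
R4 ← R4 − (1/2)·R1: [0, 0, 1/2, -1/2]
R5 ← R5 − (1/2)·R1: [0, 6, 5/2, -9/2]
R6 ← R6 − (1/4)·R1: [0, -3, -15/4, -21/4]
R3 ← R3 − (1/2)·R2: [0, 0, 1, 4]
R5 ← R5 + (3/2)·R2: [0, 0, -7/2, -33/2]
R6 ← R6 − (3/4)·R2: [0, 0, -3/4, 3/4]
R4 ← R4 − (1/2)·R3: [0, 0, 0, -5/2]
R5 ← R5 + (7/2)·R3: [0, 0, 0, -5/2]
R6 ← R6 + (3/4)·R3: [0, 0, 0, 15/4]
R5 ← R5 − R4: [0, 0, 0, 0]
R6 ← R6 + (3/2)·R4: [0, 0, 0, 0]
Echelon form has 4 nonzero rows, so rank(C) = 4.
The column space has dimension equal to the rank: 4.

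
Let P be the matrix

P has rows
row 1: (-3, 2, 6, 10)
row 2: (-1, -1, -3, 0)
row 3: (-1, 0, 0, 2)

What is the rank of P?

2

Row reduce to echelon form.
R2 ← R2 − (1/3)·R1: [0, -5/3, -5, -10/3]
R3 ← R3 − (1/3)·R1: [0, -2/3, -2, -4/3]
R3 ← R3 − (2/5)·R2: [0, 0, 0, 0]
Echelon form has 2 nonzero rows, so rank(P) = 2.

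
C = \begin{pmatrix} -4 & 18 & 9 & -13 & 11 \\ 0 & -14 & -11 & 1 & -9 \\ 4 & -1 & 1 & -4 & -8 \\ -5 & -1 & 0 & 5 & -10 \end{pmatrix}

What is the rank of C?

4

Row reduce to echelon form.
R3 ← R3 + R1: [0, 17, 10, -17, 3]
R4 ← R4 − (5/4)·R1: [0, -47/2, -45/4, 85/4, -95/4]
R3 ← R3 + (17/14)·R2: [0, 0, -47/14, -221/14, -111/14]
R4 ← R4 − (47/28)·R2: [0, 0, 101/14, 137/7, -121/14]
R4 ← R4 + (101/47)·R3: [0, 0, 0, -1349/94, -1207/47]
Echelon form has 4 nonzero rows, so rank(C) = 4.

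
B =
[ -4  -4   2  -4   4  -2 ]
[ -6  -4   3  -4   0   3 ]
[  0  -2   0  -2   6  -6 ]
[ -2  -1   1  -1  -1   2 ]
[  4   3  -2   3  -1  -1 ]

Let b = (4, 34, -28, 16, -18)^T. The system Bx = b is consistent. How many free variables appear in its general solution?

Row reduce the augmented matrix [B | b].
R2 ← R2 − (3/2)·R1: [0, 2, 0, 2, -6, 6, 28]
R4 ← R4 − (1/2)·R1: [0, 1, 0, 1, -3, 3, 14]
R5 ← R5 + R1: [0, -1, 0, -1, 3, -3, -14]
R3 ← R3 + R2: [0, 0, 0, 0, 0, 0, 0]
R4 ← R4 − (1/2)·R2: [0, 0, 0, 0, 0, 0, 0]
R5 ← R5 + (1/2)·R2: [0, 0, 0, 0, 0, 0, 0]
The echelon form has 2 nonzero rows, and every pivot lies in the first 6 columns, so rank(B) = rank([B|b]) = 2.
The system is consistent.
Free variables = (unknowns) − (rank) = 6 − 2 = 4.

4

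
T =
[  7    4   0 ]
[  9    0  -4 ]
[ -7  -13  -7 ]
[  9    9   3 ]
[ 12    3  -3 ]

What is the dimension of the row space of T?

2

Row reduce to echelon form.
R2 ← R2 − (9/7)·R1: [0, -36/7, -4]
R3 ← R3 + R1: [0, -9, -7]
R4 ← R4 − (9/7)·R1: [0, 27/7, 3]
R5 ← R5 − (12/7)·R1: [0, -27/7, -3]
R3 ← R3 − (7/4)·R2: [0, 0, 0]
R4 ← R4 + (3/4)·R2: [0, 0, 0]
R5 ← R5 − (3/4)·R2: [0, 0, 0]
Echelon form has 2 nonzero rows, so rank(T) = 2.
The row space has dimension equal to the rank: 2.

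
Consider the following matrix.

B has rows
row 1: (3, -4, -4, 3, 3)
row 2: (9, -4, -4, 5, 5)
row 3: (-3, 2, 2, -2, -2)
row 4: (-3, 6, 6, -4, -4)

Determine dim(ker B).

3

Row reduce to echelon form.
R2 ← R2 − (3)·R1: [0, 8, 8, -4, -4]
R3 ← R3 + R1: [0, -2, -2, 1, 1]
R4 ← R4 + R1: [0, 2, 2, -1, -1]
R3 ← R3 + (1/4)·R2: [0, 0, 0, 0, 0]
R4 ← R4 − (1/4)·R2: [0, 0, 0, 0, 0]
2 nonzero rows, so rank(B) = 2.
B has 5 columns; by rank–nullity, nullity = 5 − 2 = 3.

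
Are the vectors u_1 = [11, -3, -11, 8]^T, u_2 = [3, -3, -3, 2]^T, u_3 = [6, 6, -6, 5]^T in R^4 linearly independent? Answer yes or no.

no

Form the matrix with these vectors as rows and row reduce.
R2 ← R2 − (3/11)·R1: [0, -24/11, 0, -2/11]
R3 ← R3 − (6/11)·R1: [0, 84/11, 0, 7/11]
R3 ← R3 + (7/2)·R2: [0, 0, 0, 0]
2 nonzero rows, so the 3 vectors span a space of dimension 2.
Since 2 < 3, the vectors are linearly dependent.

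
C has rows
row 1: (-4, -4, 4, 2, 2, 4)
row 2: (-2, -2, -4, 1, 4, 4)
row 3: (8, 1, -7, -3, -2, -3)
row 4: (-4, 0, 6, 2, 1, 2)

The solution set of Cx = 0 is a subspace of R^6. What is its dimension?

Row reduce to echelon form.
R2 ← R2 − (1/2)·R1: [0, 0, -6, 0, 3, 2]
R3 ← R3 + (2)·R1: [0, -7, 1, 1, 2, 5]
R4 ← R4 − R1: [0, 4, 2, 0, -1, -2]
Swap R2 ↔ R3
R4 ← R4 + (4/7)·R2: [0, 0, 18/7, 4/7, 1/7, 6/7]
R4 ← R4 + (3/7)·R3: [0, 0, 0, 4/7, 10/7, 12/7]
4 nonzero rows, so rank(C) = 4.
C has 6 columns; by rank–nullity, nullity = 6 − 4 = 2.

2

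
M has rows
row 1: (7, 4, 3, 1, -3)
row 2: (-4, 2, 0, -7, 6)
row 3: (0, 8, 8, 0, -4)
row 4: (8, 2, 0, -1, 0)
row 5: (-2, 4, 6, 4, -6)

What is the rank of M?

3

Row reduce to echelon form.
R2 ← R2 + (4/7)·R1: [0, 30/7, 12/7, -45/7, 30/7]
R4 ← R4 − (8/7)·R1: [0, -18/7, -24/7, -15/7, 24/7]
R5 ← R5 + (2/7)·R1: [0, 36/7, 48/7, 30/7, -48/7]
R3 ← R3 − (28/15)·R2: [0, 0, 24/5, 12, -12]
R4 ← R4 + (3/5)·R2: [0, 0, -12/5, -6, 6]
R5 ← R5 − (6/5)·R2: [0, 0, 24/5, 12, -12]
R4 ← R4 + (1/2)·R3: [0, 0, 0, 0, 0]
R5 ← R5 − R3: [0, 0, 0, 0, 0]
Echelon form has 3 nonzero rows, so rank(M) = 3.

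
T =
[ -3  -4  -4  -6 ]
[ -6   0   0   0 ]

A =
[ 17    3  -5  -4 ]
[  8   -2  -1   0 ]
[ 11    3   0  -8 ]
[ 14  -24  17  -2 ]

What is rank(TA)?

First compute TA:
[[-211, 131, -83,  56],
 [-102, -18,  30,  24]]
Now row reduce the product.
R2 ← R2 − (102/211)·R1: [0, -17160/211, 14796/211, -648/211]
2 nonzero rows, so rank(TA) = 2.

2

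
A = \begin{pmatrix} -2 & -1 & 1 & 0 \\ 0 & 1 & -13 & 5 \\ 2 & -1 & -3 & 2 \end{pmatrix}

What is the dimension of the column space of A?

Row reduce to echelon form.
R3 ← R3 + R1: [0, -2, -2, 2]
R3 ← R3 + (2)·R2: [0, 0, -28, 12]
Echelon form has 3 nonzero rows, so rank(A) = 3.
The column space has dimension equal to the rank: 3.

3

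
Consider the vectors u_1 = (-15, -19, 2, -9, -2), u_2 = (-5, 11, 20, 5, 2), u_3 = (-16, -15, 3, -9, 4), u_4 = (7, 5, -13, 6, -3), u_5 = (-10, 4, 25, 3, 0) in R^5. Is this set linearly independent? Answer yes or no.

Form the matrix with these vectors as rows and row reduce.
R2 ← R2 − (1/3)·R1: [0, 52/3, 58/3, 8, 8/3]
R3 ← R3 − (16/15)·R1: [0, 79/15, 13/15, 3/5, 92/15]
R4 ← R4 + (7/15)·R1: [0, -58/15, -181/15, 9/5, -59/15]
R5 ← R5 − (2/3)·R1: [0, 50/3, 71/3, 9, 4/3]
R3 ← R3 − (79/260)·R2: [0, 0, -651/130, -119/65, 346/65]
R4 ← R4 + (29/130)·R2: [0, 0, -504/65, 233/65, -217/65]
R5 ← R5 − (25/26)·R2: [0, 0, 66/13, 17/13, -16/13]
R4 ← R4 − (48/31)·R3: [0, 0, 0, 199/31, -359/31]
R5 ← R5 + (220/217)·R3: [0, 0, 0, -17/31, 904/217]
R5 ← R5 + (17/199)·R4: [0, 0, 0, 0, 4425/1393]
5 nonzero rows, so the 5 vectors span a space of dimension 5.
Since 5 = 5, the vectors are linearly independent.

yes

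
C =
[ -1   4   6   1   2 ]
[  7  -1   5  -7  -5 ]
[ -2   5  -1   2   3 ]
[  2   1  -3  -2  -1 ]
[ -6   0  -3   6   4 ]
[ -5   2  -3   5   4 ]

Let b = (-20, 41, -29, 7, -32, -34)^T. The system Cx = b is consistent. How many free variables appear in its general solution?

2

Row reduce the augmented matrix [C | b].
R2 ← R2 + (7)·R1: [0, 27, 47, 0, 9, -99]
R3 ← R3 − (2)·R1: [0, -3, -13, 0, -1, 11]
R4 ← R4 + (2)·R1: [0, 9, 9, 0, 3, -33]
R5 ← R5 − (6)·R1: [0, -24, -39, 0, -8, 88]
R6 ← R6 − (5)·R1: [0, -18, -33, 0, -6, 66]
R3 ← R3 + (1/9)·R2: [0, 0, -70/9, 0, 0, 0]
R4 ← R4 − (1/3)·R2: [0, 0, -20/3, 0, 0, 0]
R5 ← R5 + (8/9)·R2: [0, 0, 25/9, 0, 0, 0]
R6 ← R6 + (2/3)·R2: [0, 0, -5/3, 0, 0, 0]
R4 ← R4 − (6/7)·R3: [0, 0, 0, 0, 0, 0]
R5 ← R5 + (5/14)·R3: [0, 0, 0, 0, 0, 0]
R6 ← R6 − (3/14)·R3: [0, 0, 0, 0, 0, 0]
The echelon form has 3 nonzero rows, and every pivot lies in the first 5 columns, so rank(C) = rank([C|b]) = 3.
The system is consistent.
Free variables = (unknowns) − (rank) = 5 − 3 = 2.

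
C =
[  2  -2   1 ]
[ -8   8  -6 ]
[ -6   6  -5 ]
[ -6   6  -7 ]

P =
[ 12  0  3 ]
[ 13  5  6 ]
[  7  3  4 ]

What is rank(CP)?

2

First compute CP:
[[  5,  -7,  -2],
 [-34,  22,   0],
 [-29,  15,  -2],
 [-43,   9, -10]]
Now row reduce the product.
R2 ← R2 + (34/5)·R1: [0, -128/5, -68/5]
R3 ← R3 + (29/5)·R1: [0, -128/5, -68/5]
R4 ← R4 + (43/5)·R1: [0, -256/5, -136/5]
R3 ← R3 − R2: [0, 0, 0]
R4 ← R4 − (2)·R2: [0, 0, 0]
2 nonzero rows, so rank(CP) = 2.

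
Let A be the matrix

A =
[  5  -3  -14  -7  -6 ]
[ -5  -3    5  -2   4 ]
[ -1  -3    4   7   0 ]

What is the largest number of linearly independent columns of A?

Row reduce to echelon form.
R2 ← R2 + R1: [0, -6, -9, -9, -2]
R3 ← R3 + (1/5)·R1: [0, -18/5, 6/5, 28/5, -6/5]
R3 ← R3 − (3/5)·R2: [0, 0, 33/5, 11, 0]
Echelon form has 3 nonzero rows, so rank(A) = 3.
The rank gives the maximum number of linearly independent columns: 3.

3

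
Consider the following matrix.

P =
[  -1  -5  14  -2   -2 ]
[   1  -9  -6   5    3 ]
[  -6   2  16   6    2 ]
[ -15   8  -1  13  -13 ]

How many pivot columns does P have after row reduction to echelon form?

Row reduce to echelon form.
R2 ← R2 + R1: [0, -14, 8, 3, 1]
R3 ← R3 − (6)·R1: [0, 32, -68, 18, 14]
R4 ← R4 − (15)·R1: [0, 83, -211, 43, 17]
R3 ← R3 + (16/7)·R2: [0, 0, -348/7, 174/7, 114/7]
R4 ← R4 + (83/14)·R2: [0, 0, -1145/7, 851/14, 321/14]
R4 ← R4 − (1145/348)·R3: [0, 0, 0, -21, -889/29]
Echelon form has 4 nonzero rows, so rank(P) = 4.
Each nonzero row contributes one pivot column: 4 pivot columns.

4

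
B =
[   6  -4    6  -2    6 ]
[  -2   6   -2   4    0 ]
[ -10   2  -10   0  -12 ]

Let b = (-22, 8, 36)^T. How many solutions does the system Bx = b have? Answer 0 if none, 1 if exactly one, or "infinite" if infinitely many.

infinite

Row reduce the augmented matrix [B | b].
R2 ← R2 + (1/3)·R1: [0, 14/3, 0, 10/3, 2, 2/3]
R3 ← R3 + (5/3)·R1: [0, -14/3, 0, -10/3, -2, -2/3]
R3 ← R3 + R2: [0, 0, 0, 0, 0, 0]
The echelon form has 2 nonzero rows, and every pivot lies in the first 5 columns, so rank(B) = rank([B|b]) = 2.
The system is consistent.
rank = 2 < 5 unknowns, so there are infinitely many solutions.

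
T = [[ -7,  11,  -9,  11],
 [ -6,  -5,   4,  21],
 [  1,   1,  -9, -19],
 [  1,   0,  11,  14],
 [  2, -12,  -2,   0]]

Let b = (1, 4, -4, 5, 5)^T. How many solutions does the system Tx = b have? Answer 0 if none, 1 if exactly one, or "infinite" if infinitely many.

Row reduce the augmented matrix [T | b].
R2 ← R2 − (6/7)·R1: [0, -101/7, 82/7, 81/7, 22/7]
R3 ← R3 + (1/7)·R1: [0, 18/7, -72/7, -122/7, -27/7]
R4 ← R4 + (1/7)·R1: [0, 11/7, 68/7, 109/7, 36/7]
R5 ← R5 + (2/7)·R1: [0, -62/7, -32/7, 22/7, 37/7]
R3 ← R3 + (18/101)·R2: [0, 0, -828/101, -1552/101, -333/101]
R4 ← R4 + (11/101)·R2: [0, 0, 1110/101, 1700/101, 554/101]
R5 ← R5 − (62/101)·R2: [0, 0, -1188/101, -400/101, 339/101]
R4 ← R4 + (185/138)·R3: [0, 0, 0, -260/69, 49/46]
R5 ← R5 − (33/23)·R3: [0, 0, 0, 416/23, 186/23]
R5 ← R5 + (24/5)·R4: [0, 0, 0, 0, 66/5]
The echelon form has 5 nonzero rows; the last pivot sits in the augmented column, so rank(T) = 4 but rank([T|b]) = 5.
Since the ranks differ, the system is inconsistent.
It has no solutions.

0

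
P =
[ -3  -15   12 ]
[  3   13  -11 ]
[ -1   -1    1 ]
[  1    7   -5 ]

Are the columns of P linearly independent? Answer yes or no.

Row reduce P to echelon form.
R2 ← R2 + R1: [0, -2, 1]
R3 ← R3 − (1/3)·R1: [0, 4, -3]
R4 ← R4 + (1/3)·R1: [0, 2, -1]
R3 ← R3 + (2)·R2: [0, 0, -1]
R4 ← R4 + R2: [0, 0, 0]
3 pivots among 3 columns.
Every column is a pivot column, so the columns are linearly independent.

yes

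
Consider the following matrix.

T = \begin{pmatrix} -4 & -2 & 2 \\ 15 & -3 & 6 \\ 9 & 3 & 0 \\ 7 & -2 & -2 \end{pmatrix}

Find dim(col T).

3

Row reduce to echelon form.
R2 ← R2 + (15/4)·R1: [0, -21/2, 27/2]
R3 ← R3 + (9/4)·R1: [0, -3/2, 9/2]
R4 ← R4 + (7/4)·R1: [0, -11/2, 3/2]
R3 ← R3 − (1/7)·R2: [0, 0, 18/7]
R4 ← R4 − (11/21)·R2: [0, 0, -39/7]
R4 ← R4 + (13/6)·R3: [0, 0, 0]
Echelon form has 3 nonzero rows, so rank(T) = 3.
The column space has dimension equal to the rank: 3.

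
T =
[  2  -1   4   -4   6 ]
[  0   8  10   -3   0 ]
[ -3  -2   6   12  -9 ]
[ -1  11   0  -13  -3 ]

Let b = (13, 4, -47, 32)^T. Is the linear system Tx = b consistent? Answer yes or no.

Row reduce the augmented matrix [T | b].
R3 ← R3 + (3/2)·R1: [0, -7/2, 12, 6, 0, -55/2]
R4 ← R4 + (1/2)·R1: [0, 21/2, 2, -15, 0, 77/2]
R3 ← R3 + (7/16)·R2: [0, 0, 131/8, 75/16, 0, -103/4]
R4 ← R4 − (21/16)·R2: [0, 0, -89/8, -177/16, 0, 133/4]
R4 ← R4 + (89/131)·R3: [0, 0, 0, -1032/131, 0, 2064/131]
The echelon form has 4 nonzero rows, and every pivot lies in the first 5 columns, so rank(T) = rank([T|b]) = 4.
The system is consistent.

yes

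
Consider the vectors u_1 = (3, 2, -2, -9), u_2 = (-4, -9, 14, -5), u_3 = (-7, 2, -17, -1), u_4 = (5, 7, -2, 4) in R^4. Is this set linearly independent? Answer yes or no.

yes

Form the matrix with these vectors as rows and row reduce.
R2 ← R2 + (4/3)·R1: [0, -19/3, 34/3, -17]
R3 ← R3 + (7/3)·R1: [0, 20/3, -65/3, -22]
R4 ← R4 − (5/3)·R1: [0, 11/3, 4/3, 19]
R3 ← R3 + (20/19)·R2: [0, 0, -185/19, -758/19]
R4 ← R4 + (11/19)·R2: [0, 0, 150/19, 174/19]
R4 ← R4 + (30/37)·R3: [0, 0, 0, -858/37]
4 nonzero rows, so the 4 vectors span a space of dimension 4.
Since 4 = 4, the vectors are linearly independent.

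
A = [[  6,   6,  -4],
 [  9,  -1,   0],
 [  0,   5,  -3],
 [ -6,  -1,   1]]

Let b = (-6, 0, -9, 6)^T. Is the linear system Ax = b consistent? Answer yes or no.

Row reduce the augmented matrix [A | b].
R2 ← R2 − (3/2)·R1: [0, -10, 6, 9]
R4 ← R4 + R1: [0, 5, -3, 0]
R3 ← R3 + (1/2)·R2: [0, 0, 0, -9/2]
R4 ← R4 + (1/2)·R2: [0, 0, 0, 9/2]
R4 ← R4 + R3: [0, 0, 0, 0]
The echelon form has 3 nonzero rows; the last pivot sits in the augmented column, so rank(A) = 2 but rank([A|b]) = 3.
Since the ranks differ, the system is inconsistent.

no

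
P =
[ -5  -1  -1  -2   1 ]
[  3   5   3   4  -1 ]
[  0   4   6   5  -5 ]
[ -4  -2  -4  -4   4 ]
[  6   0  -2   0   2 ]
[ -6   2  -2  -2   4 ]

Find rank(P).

3

Row reduce to echelon form.
R2 ← R2 + (3/5)·R1: [0, 22/5, 12/5, 14/5, -2/5]
R4 ← R4 − (4/5)·R1: [0, -6/5, -16/5, -12/5, 16/5]
R5 ← R5 + (6/5)·R1: [0, -6/5, -16/5, -12/5, 16/5]
R6 ← R6 − (6/5)·R1: [0, 16/5, -4/5, 2/5, 14/5]
R3 ← R3 − (10/11)·R2: [0, 0, 42/11, 27/11, -51/11]
R4 ← R4 + (3/11)·R2: [0, 0, -28/11, -18/11, 34/11]
R5 ← R5 + (3/11)·R2: [0, 0, -28/11, -18/11, 34/11]
R6 ← R6 − (8/11)·R2: [0, 0, -28/11, -18/11, 34/11]
R4 ← R4 + (2/3)·R3: [0, 0, 0, 0, 0]
R5 ← R5 + (2/3)·R3: [0, 0, 0, 0, 0]
R6 ← R6 + (2/3)·R3: [0, 0, 0, 0, 0]
Echelon form has 3 nonzero rows, so rank(P) = 3.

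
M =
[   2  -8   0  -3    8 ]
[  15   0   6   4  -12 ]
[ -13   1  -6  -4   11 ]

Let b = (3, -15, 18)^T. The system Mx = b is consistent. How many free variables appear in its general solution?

Row reduce the augmented matrix [M | b].
R2 ← R2 − (15/2)·R1: [0, 60, 6, 53/2, -72, -75/2]
R3 ← R3 + (13/2)·R1: [0, -51, -6, -47/2, 63, 75/2]
R3 ← R3 + (17/20)·R2: [0, 0, -9/10, -39/40, 9/5, 45/8]
The echelon form has 3 nonzero rows, and every pivot lies in the first 5 columns, so rank(M) = rank([M|b]) = 3.
The system is consistent.
Free variables = (unknowns) − (rank) = 5 − 3 = 2.

2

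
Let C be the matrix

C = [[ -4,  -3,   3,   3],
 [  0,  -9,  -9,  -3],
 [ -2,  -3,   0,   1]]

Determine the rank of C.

Row reduce to echelon form.
R3 ← R3 − (1/2)·R1: [0, -3/2, -3/2, -1/2]
R3 ← R3 − (1/6)·R2: [0, 0, 0, 0]
Echelon form has 2 nonzero rows, so rank(C) = 2.

2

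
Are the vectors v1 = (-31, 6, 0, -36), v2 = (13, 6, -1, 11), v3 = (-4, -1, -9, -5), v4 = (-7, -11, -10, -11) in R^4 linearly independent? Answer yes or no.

Form the matrix with these vectors as rows and row reduce.
R2 ← R2 + (13/31)·R1: [0, 264/31, -1, -127/31]
R3 ← R3 − (4/31)·R1: [0, -55/31, -9, -11/31]
R4 ← R4 − (7/31)·R1: [0, -383/31, -10, -89/31]
R3 ← R3 + (5/24)·R2: [0, 0, -221/24, -29/24]
R4 ← R4 + (383/264)·R2: [0, 0, -3023/264, -2327/264]
R4 ← R4 − (3023/2431)·R3: [0, 0, 0, -17775/2431]
4 nonzero rows, so the 4 vectors span a space of dimension 4.
Since 4 = 4, the vectors are linearly independent.

yes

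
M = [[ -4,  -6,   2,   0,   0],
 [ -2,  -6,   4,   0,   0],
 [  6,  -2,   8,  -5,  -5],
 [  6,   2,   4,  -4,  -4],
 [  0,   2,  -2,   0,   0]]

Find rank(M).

3

Row reduce to echelon form.
R2 ← R2 − (1/2)·R1: [0, -3, 3, 0, 0]
R3 ← R3 + (3/2)·R1: [0, -11, 11, -5, -5]
R4 ← R4 + (3/2)·R1: [0, -7, 7, -4, -4]
R3 ← R3 − (11/3)·R2: [0, 0, 0, -5, -5]
R4 ← R4 − (7/3)·R2: [0, 0, 0, -4, -4]
R5 ← R5 + (2/3)·R2: [0, 0, 0, 0, 0]
R4 ← R4 − (4/5)·R3: [0, 0, 0, 0, 0]
Echelon form has 3 nonzero rows, so rank(M) = 3.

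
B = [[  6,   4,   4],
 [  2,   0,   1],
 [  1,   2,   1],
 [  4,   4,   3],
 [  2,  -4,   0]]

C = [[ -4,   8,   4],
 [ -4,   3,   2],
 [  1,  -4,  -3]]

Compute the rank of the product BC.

2

First compute BC:
[[-36,  44,  20],
 [ -7,  12,   5],
 [-11,  10,   5],
 [-29,  32,  15],
 [  8,   4,   0]]
Now row reduce the product.
R2 ← R2 − (7/36)·R1: [0, 31/9, 10/9]
R3 ← R3 − (11/36)·R1: [0, -31/9, -10/9]
R4 ← R4 − (29/36)·R1: [0, -31/9, -10/9]
R5 ← R5 + (2/9)·R1: [0, 124/9, 40/9]
R3 ← R3 + R2: [0, 0, 0]
R4 ← R4 + R2: [0, 0, 0]
R5 ← R5 − (4)·R2: [0, 0, 0]
2 nonzero rows, so rank(BC) = 2.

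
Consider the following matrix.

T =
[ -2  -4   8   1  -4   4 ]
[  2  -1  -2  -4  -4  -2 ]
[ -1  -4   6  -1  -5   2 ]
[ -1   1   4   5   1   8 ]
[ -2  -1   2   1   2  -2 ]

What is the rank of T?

Row reduce to echelon form.
R2 ← R2 + R1: [0, -5, 6, -3, -8, 2]
R3 ← R3 − (1/2)·R1: [0, -2, 2, -3/2, -3, 0]
R4 ← R4 − (1/2)·R1: [0, 3, 0, 9/2, 3, 6]
R5 ← R5 − R1: [0, 3, -6, 0, 6, -6]
R3 ← R3 − (2/5)·R2: [0, 0, -2/5, -3/10, 1/5, -4/5]
R4 ← R4 + (3/5)·R2: [0, 0, 18/5, 27/10, -9/5, 36/5]
R5 ← R5 + (3/5)·R2: [0, 0, -12/5, -9/5, 6/5, -24/5]
R4 ← R4 + (9)·R3: [0, 0, 0, 0, 0, 0]
R5 ← R5 − (6)·R3: [0, 0, 0, 0, 0, 0]
Echelon form has 3 nonzero rows, so rank(T) = 3.

3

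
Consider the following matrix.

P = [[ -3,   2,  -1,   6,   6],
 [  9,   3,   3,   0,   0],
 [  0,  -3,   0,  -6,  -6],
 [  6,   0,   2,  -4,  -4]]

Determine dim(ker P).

Row reduce to echelon form.
R2 ← R2 + (3)·R1: [0, 9, 0, 18, 18]
R4 ← R4 + (2)·R1: [0, 4, 0, 8, 8]
R3 ← R3 + (1/3)·R2: [0, 0, 0, 0, 0]
R4 ← R4 − (4/9)·R2: [0, 0, 0, 0, 0]
2 nonzero rows, so rank(P) = 2.
P has 5 columns; by rank–nullity, nullity = 5 − 2 = 3.

3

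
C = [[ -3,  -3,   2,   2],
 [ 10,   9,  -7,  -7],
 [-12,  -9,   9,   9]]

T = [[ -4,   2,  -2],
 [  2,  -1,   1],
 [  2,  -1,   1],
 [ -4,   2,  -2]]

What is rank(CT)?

First compute CT:
[[  2,  -1,   1],
 [ -8,   4,  -4],
 [ 12,  -6,   6]]
Now row reduce the product.
R2 ← R2 + (4)·R1: [0, 0, 0]
R3 ← R3 − (6)·R1: [0, 0, 0]
1 nonzero row, so rank(CT) = 1.

1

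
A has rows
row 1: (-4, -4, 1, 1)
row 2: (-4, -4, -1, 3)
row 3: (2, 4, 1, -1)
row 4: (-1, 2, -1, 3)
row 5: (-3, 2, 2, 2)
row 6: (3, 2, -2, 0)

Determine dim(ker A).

Row reduce to echelon form.
R2 ← R2 − R1: [0, 0, -2, 2]
R3 ← R3 + (1/2)·R1: [0, 2, 3/2, -1/2]
R4 ← R4 − (1/4)·R1: [0, 3, -5/4, 11/4]
R5 ← R5 − (3/4)·R1: [0, 5, 5/4, 5/4]
R6 ← R6 + (3/4)·R1: [0, -1, -5/4, 3/4]
Swap R2 ↔ R3
R4 ← R4 − (3/2)·R2: [0, 0, -7/2, 7/2]
R5 ← R5 − (5/2)·R2: [0, 0, -5/2, 5/2]
R6 ← R6 + (1/2)·R2: [0, 0, -1/2, 1/2]
R4 ← R4 − (7/4)·R3: [0, 0, 0, 0]
R5 ← R5 − (5/4)·R3: [0, 0, 0, 0]
R6 ← R6 − (1/4)·R3: [0, 0, 0, 0]
3 nonzero rows, so rank(A) = 3.
A has 4 columns; by rank–nullity, nullity = 4 − 3 = 1.

1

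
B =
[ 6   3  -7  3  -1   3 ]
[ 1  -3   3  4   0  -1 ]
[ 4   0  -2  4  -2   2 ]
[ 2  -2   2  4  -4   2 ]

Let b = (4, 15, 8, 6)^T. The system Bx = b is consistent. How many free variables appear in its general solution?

3

Row reduce the augmented matrix [B | b].
R2 ← R2 − (1/6)·R1: [0, -7/2, 25/6, 7/2, 1/6, -3/2, 43/3]
R3 ← R3 − (2/3)·R1: [0, -2, 8/3, 2, -4/3, 0, 16/3]
R4 ← R4 − (1/3)·R1: [0, -3, 13/3, 3, -11/3, 1, 14/3]
R3 ← R3 − (4/7)·R2: [0, 0, 2/7, 0, -10/7, 6/7, -20/7]
R4 ← R4 − (6/7)·R2: [0, 0, 16/21, 0, -80/21, 16/7, -160/21]
R4 ← R4 − (8/3)·R3: [0, 0, 0, 0, 0, 0, 0]
The echelon form has 3 nonzero rows, and every pivot lies in the first 6 columns, so rank(B) = rank([B|b]) = 3.
The system is consistent.
Free variables = (unknowns) − (rank) = 6 − 3 = 3.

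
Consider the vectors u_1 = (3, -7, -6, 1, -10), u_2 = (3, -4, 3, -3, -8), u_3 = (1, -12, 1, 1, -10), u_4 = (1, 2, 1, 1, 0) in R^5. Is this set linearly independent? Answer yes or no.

Form the matrix with these vectors as rows and row reduce.
R2 ← R2 − R1: [0, 3, 9, -4, 2]
R3 ← R3 − (1/3)·R1: [0, -29/3, 3, 2/3, -20/3]
R4 ← R4 − (1/3)·R1: [0, 13/3, 3, 2/3, 10/3]
R3 ← R3 + (29/9)·R2: [0, 0, 32, -110/9, -2/9]
R4 ← R4 − (13/9)·R2: [0, 0, -10, 58/9, 4/9]
R4 ← R4 + (5/16)·R3: [0, 0, 0, 21/8, 3/8]
4 nonzero rows, so the 4 vectors span a space of dimension 4.
Since 4 = 4, the vectors are linearly independent.

yes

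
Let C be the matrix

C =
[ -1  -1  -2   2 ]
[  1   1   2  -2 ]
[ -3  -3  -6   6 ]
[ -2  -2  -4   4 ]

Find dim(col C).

1

Row reduce to echelon form.
R2 ← R2 + R1: [0, 0, 0, 0]
R3 ← R3 − (3)·R1: [0, 0, 0, 0]
R4 ← R4 − (2)·R1: [0, 0, 0, 0]
Echelon form has 1 nonzero row, so rank(C) = 1.
The column space has dimension equal to the rank: 1.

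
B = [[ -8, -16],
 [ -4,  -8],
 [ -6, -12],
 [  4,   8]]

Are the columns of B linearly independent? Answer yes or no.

no

Row reduce B to echelon form.
R2 ← R2 − (1/2)·R1: [0, 0]
R3 ← R3 − (3/4)·R1: [0, 0]
R4 ← R4 + (1/2)·R1: [0, 0]
1 pivot among 2 columns.
Only 1 < 2 pivot columns, so the columns are linearly dependent.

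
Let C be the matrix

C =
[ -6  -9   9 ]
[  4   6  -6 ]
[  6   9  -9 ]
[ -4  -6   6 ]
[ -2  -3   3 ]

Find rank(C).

Row reduce to echelon form.
R2 ← R2 + (2/3)·R1: [0, 0, 0]
R3 ← R3 + R1: [0, 0, 0]
R4 ← R4 − (2/3)·R1: [0, 0, 0]
R5 ← R5 − (1/3)·R1: [0, 0, 0]
Echelon form has 1 nonzero row, so rank(C) = 1.

1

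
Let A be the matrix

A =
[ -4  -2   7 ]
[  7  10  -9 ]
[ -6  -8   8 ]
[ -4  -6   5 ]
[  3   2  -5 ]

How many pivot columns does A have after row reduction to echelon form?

2

Row reduce to echelon form.
R2 ← R2 + (7/4)·R1: [0, 13/2, 13/4]
R3 ← R3 − (3/2)·R1: [0, -5, -5/2]
R4 ← R4 − R1: [0, -4, -2]
R5 ← R5 + (3/4)·R1: [0, 1/2, 1/4]
R3 ← R3 + (10/13)·R2: [0, 0, 0]
R4 ← R4 + (8/13)·R2: [0, 0, 0]
R5 ← R5 − (1/13)·R2: [0, 0, 0]
Echelon form has 2 nonzero rows, so rank(A) = 2.
Each nonzero row contributes one pivot column: 2 pivot columns.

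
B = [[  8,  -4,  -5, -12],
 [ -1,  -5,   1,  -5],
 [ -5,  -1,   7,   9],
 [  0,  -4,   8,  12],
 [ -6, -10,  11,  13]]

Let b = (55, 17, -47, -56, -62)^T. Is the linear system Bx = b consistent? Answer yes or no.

Row reduce the augmented matrix [B | b].
R2 ← R2 + (1/8)·R1: [0, -11/2, 3/8, -13/2, 191/8]
R3 ← R3 + (5/8)·R1: [0, -7/2, 31/8, 3/2, -101/8]
R5 ← R5 + (3/4)·R1: [0, -13, 29/4, 4, -83/4]
R3 ← R3 − (7/11)·R2: [0, 0, 40/11, 62/11, -306/11]
R4 ← R4 − (8/11)·R2: [0, 0, 85/11, 184/11, -807/11]
R5 ← R5 − (26/11)·R2: [0, 0, 70/11, 213/11, -849/11]
R4 ← R4 − (17/8)·R3: [0, 0, 0, 19/4, -57/4]
R5 ← R5 − (7/4)·R3: [0, 0, 0, 19/2, -57/2]
R5 ← R5 − (2)·R4: [0, 0, 0, 0, 0]
The echelon form has 4 nonzero rows, and every pivot lies in the first 4 columns, so rank(B) = rank([B|b]) = 4.
The system is consistent.

yes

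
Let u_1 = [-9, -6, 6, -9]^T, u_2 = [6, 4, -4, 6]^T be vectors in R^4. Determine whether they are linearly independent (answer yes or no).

no

Form the matrix with these vectors as rows and row reduce.
R2 ← R2 + (2/3)·R1: [0, 0, 0, 0]
1 nonzero row, so the 2 vectors span a space of dimension 1.
Since 1 < 2, the vectors are linearly dependent.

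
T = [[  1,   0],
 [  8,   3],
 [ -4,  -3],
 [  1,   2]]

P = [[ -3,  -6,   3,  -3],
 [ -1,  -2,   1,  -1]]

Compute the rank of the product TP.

First compute TP:
[[ -3,  -6,   3,  -3],
 [-27, -54,  27, -27],
 [ 15,  30, -15,  15],
 [ -5, -10,   5,  -5]]
Now row reduce the product.
R2 ← R2 − (9)·R1: [0, 0, 0, 0]
R3 ← R3 + (5)·R1: [0, 0, 0, 0]
R4 ← R4 − (5/3)·R1: [0, 0, 0, 0]
1 nonzero row, so rank(TP) = 1.

1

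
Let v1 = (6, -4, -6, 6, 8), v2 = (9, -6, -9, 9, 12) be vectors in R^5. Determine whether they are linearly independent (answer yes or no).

Form the matrix with these vectors as rows and row reduce.
R2 ← R2 − (3/2)·R1: [0, 0, 0, 0, 0]
1 nonzero row, so the 2 vectors span a space of dimension 1.
Since 1 < 2, the vectors are linearly dependent.

no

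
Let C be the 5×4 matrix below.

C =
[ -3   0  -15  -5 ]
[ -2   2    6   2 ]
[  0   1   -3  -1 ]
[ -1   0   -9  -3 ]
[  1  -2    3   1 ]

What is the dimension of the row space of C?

Row reduce to echelon form.
R2 ← R2 − (2/3)·R1: [0, 2, 16, 16/3]
R4 ← R4 − (1/3)·R1: [0, 0, -4, -4/3]
R5 ← R5 + (1/3)·R1: [0, -2, -2, -2/3]
R3 ← R3 − (1/2)·R2: [0, 0, -11, -11/3]
R5 ← R5 + R2: [0, 0, 14, 14/3]
R4 ← R4 − (4/11)·R3: [0, 0, 0, 0]
R5 ← R5 + (14/11)·R3: [0, 0, 0, 0]
Echelon form has 3 nonzero rows, so rank(C) = 3.
The row space has dimension equal to the rank: 3.

3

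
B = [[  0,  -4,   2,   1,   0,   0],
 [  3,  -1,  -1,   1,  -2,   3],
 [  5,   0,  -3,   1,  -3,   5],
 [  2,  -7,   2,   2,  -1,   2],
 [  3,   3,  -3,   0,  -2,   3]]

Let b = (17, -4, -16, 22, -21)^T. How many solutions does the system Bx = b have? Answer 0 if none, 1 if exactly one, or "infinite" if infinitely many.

Row reduce the augmented matrix [B | b].
Swap R1 ↔ R2
R3 ← R3 − (5/3)·R1: [0, 5/3, -4/3, -2/3, 1/3, 0, -28/3]
R4 ← R4 − (2/3)·R1: [0, -19/3, 8/3, 4/3, 1/3, 0, 74/3]
R5 ← R5 − R1: [0, 4, -2, -1, 0, 0, -17]
R3 ← R3 + (5/12)·R2: [0, 0, -1/2, -1/4, 1/3, 0, -9/4]
R4 ← R4 − (19/12)·R2: [0, 0, -1/2, -1/4, 1/3, 0, -9/4]
R5 ← R5 + R2: [0, 0, 0, 0, 0, 0, 0]
R4 ← R4 − R3: [0, 0, 0, 0, 0, 0, 0]
The echelon form has 3 nonzero rows, and every pivot lies in the first 6 columns, so rank(B) = rank([B|b]) = 3.
The system is consistent.
rank = 3 < 6 unknowns, so there are infinitely many solutions.

infinite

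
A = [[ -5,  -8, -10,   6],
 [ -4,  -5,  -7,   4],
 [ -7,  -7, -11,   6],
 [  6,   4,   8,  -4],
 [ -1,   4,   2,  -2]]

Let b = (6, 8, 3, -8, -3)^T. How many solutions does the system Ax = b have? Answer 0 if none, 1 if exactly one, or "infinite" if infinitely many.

Row reduce the augmented matrix [A | b].
R2 ← R2 − (4/5)·R1: [0, 7/5, 1, -4/5, 16/5]
R3 ← R3 − (7/5)·R1: [0, 21/5, 3, -12/5, -27/5]
R4 ← R4 + (6/5)·R1: [0, -28/5, -4, 16/5, -4/5]
R5 ← R5 − (1/5)·R1: [0, 28/5, 4, -16/5, -21/5]
R3 ← R3 − (3)·R2: [0, 0, 0, 0, -15]
R4 ← R4 + (4)·R2: [0, 0, 0, 0, 12]
R5 ← R5 − (4)·R2: [0, 0, 0, 0, -17]
R4 ← R4 + (4/5)·R3: [0, 0, 0, 0, 0]
R5 ← R5 − (17/15)·R3: [0, 0, 0, 0, 0]
The echelon form has 3 nonzero rows; the last pivot sits in the augmented column, so rank(A) = 2 but rank([A|b]) = 3.
Since the ranks differ, the system is inconsistent.
It has no solutions.

0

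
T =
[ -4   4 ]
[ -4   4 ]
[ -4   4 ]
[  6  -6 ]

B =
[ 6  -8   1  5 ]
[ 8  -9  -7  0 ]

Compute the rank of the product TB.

1

First compute TB:
[[  8,  -4, -32, -20],
 [  8,  -4, -32, -20],
 [  8,  -4, -32, -20],
 [-12,   6,  48,  30]]
Now row reduce the product.
R2 ← R2 − R1: [0, 0, 0, 0]
R3 ← R3 − R1: [0, 0, 0, 0]
R4 ← R4 + (3/2)·R1: [0, 0, 0, 0]
1 nonzero row, so rank(TB) = 1.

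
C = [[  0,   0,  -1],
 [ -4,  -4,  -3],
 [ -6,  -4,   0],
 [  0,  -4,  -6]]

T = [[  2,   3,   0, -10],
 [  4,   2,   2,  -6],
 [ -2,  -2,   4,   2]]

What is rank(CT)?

First compute CT:
[[  2,   2,  -4,  -2],
 [-18, -14, -20,  58],
 [-28, -26,  -8,  84],
 [ -4,   4, -32,  12]]
Now row reduce the product.
R2 ← R2 + (9)·R1: [0, 4, -56, 40]
R3 ← R3 + (14)·R1: [0, 2, -64, 56]
R4 ← R4 + (2)·R1: [0, 8, -40, 8]
R3 ← R3 − (1/2)·R2: [0, 0, -36, 36]
R4 ← R4 − (2)·R2: [0, 0, 72, -72]
R4 ← R4 + (2)·R3: [0, 0, 0, 0]
3 nonzero rows, so rank(CT) = 3.

3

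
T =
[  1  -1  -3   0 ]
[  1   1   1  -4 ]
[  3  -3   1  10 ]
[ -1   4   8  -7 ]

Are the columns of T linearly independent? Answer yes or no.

no

Row reduce T to echelon form.
R2 ← R2 − R1: [0, 2, 4, -4]
R3 ← R3 − (3)·R1: [0, 0, 10, 10]
R4 ← R4 + R1: [0, 3, 5, -7]
R4 ← R4 − (3/2)·R2: [0, 0, -1, -1]
R4 ← R4 + (1/10)·R3: [0, 0, 0, 0]
3 pivots among 4 columns.
Only 3 < 4 pivot columns, so the columns are linearly dependent.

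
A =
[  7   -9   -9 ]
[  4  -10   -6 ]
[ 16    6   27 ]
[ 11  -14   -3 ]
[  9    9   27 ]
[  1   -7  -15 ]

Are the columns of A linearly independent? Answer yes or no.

yes

Row reduce A to echelon form.
R2 ← R2 − (4/7)·R1: [0, -34/7, -6/7]
R3 ← R3 − (16/7)·R1: [0, 186/7, 333/7]
R4 ← R4 − (11/7)·R1: [0, 1/7, 78/7]
R5 ← R5 − (9/7)·R1: [0, 144/7, 270/7]
R6 ← R6 − (1/7)·R1: [0, -40/7, -96/7]
R3 ← R3 + (93/17)·R2: [0, 0, 729/17]
R4 ← R4 + (1/34)·R2: [0, 0, 189/17]
R5 ← R5 + (72/17)·R2: [0, 0, 594/17]
R6 ← R6 − (20/17)·R2: [0, 0, -216/17]
R4 ← R4 − (7/27)·R3: [0, 0, 0]
R5 ← R5 − (22/27)·R3: [0, 0, 0]
R6 ← R6 + (8/27)·R3: [0, 0, 0]
3 pivots among 3 columns.
Every column is a pivot column, so the columns are linearly independent.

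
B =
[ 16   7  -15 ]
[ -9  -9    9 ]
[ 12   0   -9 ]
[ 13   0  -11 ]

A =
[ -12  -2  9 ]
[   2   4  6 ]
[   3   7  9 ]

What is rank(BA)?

First compute BA:
[[-223, -109,  51],
 [117,  45, -54],
 [-171, -87,  27],
 [-189, -103,  18]]
Now row reduce the product.
R2 ← R2 + (117/223)·R1: [0, -2718/223, -6075/223]
R3 ← R3 − (171/223)·R1: [0, -762/223, -2700/223]
R4 ← R4 − (189/223)·R1: [0, -2368/223, -5625/223]
R3 ← R3 − (127/453)·R2: [0, 0, -675/151]
R4 ← R4 − (1184/1359)·R2: [0, 0, -225/151]
R4 ← R4 − (1/3)·R3: [0, 0, 0]
3 nonzero rows, so rank(BA) = 3.

3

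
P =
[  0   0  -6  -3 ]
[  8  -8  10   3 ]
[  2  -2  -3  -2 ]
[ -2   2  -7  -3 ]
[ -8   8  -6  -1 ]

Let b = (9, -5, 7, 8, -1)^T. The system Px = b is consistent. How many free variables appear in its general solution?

Row reduce the augmented matrix [P | b].
Swap R1 ↔ R2
R3 ← R3 − (1/4)·R1: [0, 0, -11/2, -11/4, 33/4]
R4 ← R4 + (1/4)·R1: [0, 0, -9/2, -9/4, 27/4]
R5 ← R5 + R1: [0, 0, 4, 2, -6]
R3 ← R3 − (11/12)·R2: [0, 0, 0, 0, 0]
R4 ← R4 − (3/4)·R2: [0, 0, 0, 0, 0]
R5 ← R5 + (2/3)·R2: [0, 0, 0, 0, 0]
The echelon form has 2 nonzero rows, and every pivot lies in the first 4 columns, so rank(P) = rank([P|b]) = 2.
The system is consistent.
Free variables = (unknowns) − (rank) = 4 − 2 = 2.

2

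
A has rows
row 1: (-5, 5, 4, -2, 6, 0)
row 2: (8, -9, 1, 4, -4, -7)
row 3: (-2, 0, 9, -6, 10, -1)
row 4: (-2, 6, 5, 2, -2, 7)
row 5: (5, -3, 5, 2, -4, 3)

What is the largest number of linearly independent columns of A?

4

Row reduce to echelon form.
R2 ← R2 + (8/5)·R1: [0, -1, 37/5, 4/5, 28/5, -7]
R3 ← R3 − (2/5)·R1: [0, -2, 37/5, -26/5, 38/5, -1]
R4 ← R4 − (2/5)·R1: [0, 4, 17/5, 14/5, -22/5, 7]
R5 ← R5 + R1: [0, 2, 9, 0, 2, 3]
R3 ← R3 − (2)·R2: [0, 0, -37/5, -34/5, -18/5, 13]
R4 ← R4 + (4)·R2: [0, 0, 33, 6, 18, -21]
R5 ← R5 + (2)·R2: [0, 0, 119/5, 8/5, 66/5, -11]
R4 ← R4 + (165/37)·R3: [0, 0, 0, -900/37, 72/37, 1368/37]
R5 ← R5 + (119/37)·R3: [0, 0, 0, -750/37, 60/37, 1140/37]
R5 ← R5 − (5/6)·R4: [0, 0, 0, 0, 0, 0]
Echelon form has 4 nonzero rows, so rank(A) = 4.
The rank gives the maximum number of linearly independent columns: 4.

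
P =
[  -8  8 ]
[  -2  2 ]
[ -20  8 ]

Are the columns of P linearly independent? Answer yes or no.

Row reduce P to echelon form.
R2 ← R2 − (1/4)·R1: [0, 0]
R3 ← R3 − (5/2)·R1: [0, -12]
Swap R2 ↔ R3
2 pivots among 2 columns.
Every column is a pivot column, so the columns are linearly independent.

yes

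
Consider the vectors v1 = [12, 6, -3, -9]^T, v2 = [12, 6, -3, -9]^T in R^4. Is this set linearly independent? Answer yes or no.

no

Form the matrix with these vectors as rows and row reduce.
R2 ← R2 − R1: [0, 0, 0, 0]
1 nonzero row, so the 2 vectors span a space of dimension 1.
Since 1 < 2, the vectors are linearly dependent.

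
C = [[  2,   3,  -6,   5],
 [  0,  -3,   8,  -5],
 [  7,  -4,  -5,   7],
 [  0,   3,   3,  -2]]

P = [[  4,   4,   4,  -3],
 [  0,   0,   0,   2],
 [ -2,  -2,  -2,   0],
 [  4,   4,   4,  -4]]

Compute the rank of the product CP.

First compute CP:
[[ 40,  40,  40, -20],
 [-36, -36, -36,  14],
 [ 66,  66,  66, -57],
 [-14, -14, -14,  14]]
Now row reduce the product.
R2 ← R2 + (9/10)·R1: [0, 0, 0, -4]
R3 ← R3 − (33/20)·R1: [0, 0, 0, -24]
R4 ← R4 + (7/20)·R1: [0, 0, 0, 7]
R3 ← R3 − (6)·R2: [0, 0, 0, 0]
R4 ← R4 + (7/4)·R2: [0, 0, 0, 0]
2 nonzero rows, so rank(CP) = 2.

2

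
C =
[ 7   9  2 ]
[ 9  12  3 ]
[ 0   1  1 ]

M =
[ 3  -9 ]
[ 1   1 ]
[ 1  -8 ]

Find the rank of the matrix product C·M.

First compute CM:
[[ 32, -70],
 [ 42, -93],
 [  2,  -7]]
Now row reduce the product.
R2 ← R2 − (21/16)·R1: [0, -9/8]
R3 ← R3 − (1/16)·R1: [0, -21/8]
R3 ← R3 − (7/3)·R2: [0, 0]
2 nonzero rows, so rank(CM) = 2.

2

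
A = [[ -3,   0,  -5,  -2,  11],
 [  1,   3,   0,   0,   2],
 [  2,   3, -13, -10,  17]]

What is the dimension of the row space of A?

3

Row reduce to echelon form.
R2 ← R2 + (1/3)·R1: [0, 3, -5/3, -2/3, 17/3]
R3 ← R3 + (2/3)·R1: [0, 3, -49/3, -34/3, 73/3]
R3 ← R3 − R2: [0, 0, -44/3, -32/3, 56/3]
Echelon form has 3 nonzero rows, so rank(A) = 3.
The row space has dimension equal to the rank: 3.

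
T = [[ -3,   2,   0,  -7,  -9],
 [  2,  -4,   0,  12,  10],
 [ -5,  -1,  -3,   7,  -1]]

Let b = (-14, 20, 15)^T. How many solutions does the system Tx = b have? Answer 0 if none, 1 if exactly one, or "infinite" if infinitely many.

Row reduce the augmented matrix [T | b].
R2 ← R2 + (2/3)·R1: [0, -8/3, 0, 22/3, 4, 32/3]
R3 ← R3 − (5/3)·R1: [0, -13/3, -3, 56/3, 14, 115/3]
R3 ← R3 − (13/8)·R2: [0, 0, -3, 27/4, 15/2, 21]
The echelon form has 3 nonzero rows, and every pivot lies in the first 5 columns, so rank(T) = rank([T|b]) = 3.
The system is consistent.
rank = 3 < 5 unknowns, so there are infinitely many solutions.

infinite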